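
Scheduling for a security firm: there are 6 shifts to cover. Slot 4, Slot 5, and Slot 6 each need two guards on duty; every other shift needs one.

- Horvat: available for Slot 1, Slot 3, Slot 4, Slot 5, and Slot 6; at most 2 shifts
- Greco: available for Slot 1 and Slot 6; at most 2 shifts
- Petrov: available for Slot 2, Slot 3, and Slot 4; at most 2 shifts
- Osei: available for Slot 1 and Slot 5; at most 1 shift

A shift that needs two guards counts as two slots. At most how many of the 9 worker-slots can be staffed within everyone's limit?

7

Total capacity across all guards is 2+2+2+1 = 7, and 9 slots are needed, so at most 7 can be filled.
An assignment achieving 7: Slot 1→Greco, Slot 2→Petrov, Slot 3→Horvat, Slot 4→Horvat+Petrov, Slot 5→Osei, Slot 6→Greco.
Loads: Horvat 2/2, Greco 2/2, Petrov 2/2, Osei 1/1.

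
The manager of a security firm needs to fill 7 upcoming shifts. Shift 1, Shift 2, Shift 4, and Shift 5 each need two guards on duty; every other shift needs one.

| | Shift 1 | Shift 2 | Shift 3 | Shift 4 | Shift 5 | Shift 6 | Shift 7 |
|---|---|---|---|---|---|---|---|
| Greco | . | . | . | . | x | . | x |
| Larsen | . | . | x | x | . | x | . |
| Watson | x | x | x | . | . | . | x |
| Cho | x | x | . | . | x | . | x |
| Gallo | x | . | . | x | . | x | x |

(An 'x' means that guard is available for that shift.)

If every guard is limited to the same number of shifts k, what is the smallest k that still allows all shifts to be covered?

With 5 guards and 11 worker-slots to fill, someone must work at least ⌈11/5⌉ = 3 shifts, so k ≥ 3.
k = 3 works: Shift 1→Watson+Cho, Shift 2→Watson+Cho, Shift 3→Larsen, Shift 4→Larsen+Gallo, Shift 5→Greco+Cho, Shift 6→Larsen, Shift 7→Greco.
Loads: Greco 2, Larsen 3, Watson 2, Cho 3, Gallo 1 — all ≤ 3.

3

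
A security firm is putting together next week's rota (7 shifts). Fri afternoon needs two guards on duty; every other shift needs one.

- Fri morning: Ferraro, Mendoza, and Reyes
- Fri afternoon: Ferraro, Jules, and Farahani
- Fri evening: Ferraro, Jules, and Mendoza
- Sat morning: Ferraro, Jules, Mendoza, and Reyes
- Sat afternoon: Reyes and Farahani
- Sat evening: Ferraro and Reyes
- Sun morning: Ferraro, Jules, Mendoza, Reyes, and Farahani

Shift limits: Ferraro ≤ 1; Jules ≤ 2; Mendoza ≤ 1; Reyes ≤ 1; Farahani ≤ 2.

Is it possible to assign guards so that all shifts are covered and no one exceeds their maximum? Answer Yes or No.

Total capacity is 1+2+1+1+2 = 7 but 8 worker-slots are needed — infeasible.

No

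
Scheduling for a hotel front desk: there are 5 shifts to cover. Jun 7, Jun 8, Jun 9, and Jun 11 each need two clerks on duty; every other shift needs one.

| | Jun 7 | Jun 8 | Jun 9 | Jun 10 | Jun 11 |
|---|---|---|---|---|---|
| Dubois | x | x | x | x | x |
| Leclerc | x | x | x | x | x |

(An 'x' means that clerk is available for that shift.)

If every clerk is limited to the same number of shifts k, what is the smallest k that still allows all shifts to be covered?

5

With 2 clerks and 9 worker-slots to fill, someone must work at least ⌈9/2⌉ = 5 shifts, so k ≥ 5.
k = 5 works: Jun 7→Dubois+Leclerc, Jun 8→Dubois+Leclerc, Jun 9→Dubois+Leclerc, Jun 10→Dubois, Jun 11→Dubois+Leclerc.
Loads: Dubois 5, Leclerc 4 — all ≤ 5.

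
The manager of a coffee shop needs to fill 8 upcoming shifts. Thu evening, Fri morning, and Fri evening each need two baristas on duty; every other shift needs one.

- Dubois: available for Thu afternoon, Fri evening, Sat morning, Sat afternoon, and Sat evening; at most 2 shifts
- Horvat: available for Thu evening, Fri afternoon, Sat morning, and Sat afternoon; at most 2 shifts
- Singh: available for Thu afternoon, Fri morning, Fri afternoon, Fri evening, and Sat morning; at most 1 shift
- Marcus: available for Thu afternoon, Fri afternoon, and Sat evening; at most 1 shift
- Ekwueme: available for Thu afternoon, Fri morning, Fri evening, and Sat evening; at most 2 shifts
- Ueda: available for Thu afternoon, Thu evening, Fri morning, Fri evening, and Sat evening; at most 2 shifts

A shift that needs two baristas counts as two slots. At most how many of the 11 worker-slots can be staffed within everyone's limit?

Total capacity across all baristas is 2+2+1+1+2+2 = 10, and 11 slots are needed, so at most 10 can be filled.
An assignment achieving 10: Thu evening→Horvat+Ueda, Fri morning→Singh+Ekwueme, Fri afternoon→Horvat, Fri evening→Ekwueme+Ueda, Sat morning→Dubois, Sat afternoon→Dubois, Sat evening→Marcus.
Loads: Dubois 2/2, Horvat 2/2, Singh 1/1, Marcus 1/1, Ekwueme 2/2, Ueda 2/2.

10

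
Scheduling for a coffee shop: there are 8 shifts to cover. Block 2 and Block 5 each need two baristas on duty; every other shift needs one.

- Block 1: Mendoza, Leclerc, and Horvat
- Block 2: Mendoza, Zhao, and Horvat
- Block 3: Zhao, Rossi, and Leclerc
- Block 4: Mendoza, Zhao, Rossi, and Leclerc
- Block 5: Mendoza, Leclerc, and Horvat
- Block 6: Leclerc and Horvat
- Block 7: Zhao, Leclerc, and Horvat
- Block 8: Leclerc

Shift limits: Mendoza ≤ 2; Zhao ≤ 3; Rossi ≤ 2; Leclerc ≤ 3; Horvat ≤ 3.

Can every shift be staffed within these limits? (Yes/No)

Block 8 can only be covered by Leclerc, so that assignment is forced.
One valid schedule: Block 1→Mendoza, Block 2→Mendoza+Zhao, Block 3→Zhao, Block 4→Rossi, Block 5→Leclerc+Horvat, Block 6→Leclerc, Block 7→Zhao, Block 8→Leclerc.
Loads: Mendoza 2/2, Zhao 3/3, Rossi 1/2, Leclerc 3/3, Horvat 1/3 — all within limits.

Yes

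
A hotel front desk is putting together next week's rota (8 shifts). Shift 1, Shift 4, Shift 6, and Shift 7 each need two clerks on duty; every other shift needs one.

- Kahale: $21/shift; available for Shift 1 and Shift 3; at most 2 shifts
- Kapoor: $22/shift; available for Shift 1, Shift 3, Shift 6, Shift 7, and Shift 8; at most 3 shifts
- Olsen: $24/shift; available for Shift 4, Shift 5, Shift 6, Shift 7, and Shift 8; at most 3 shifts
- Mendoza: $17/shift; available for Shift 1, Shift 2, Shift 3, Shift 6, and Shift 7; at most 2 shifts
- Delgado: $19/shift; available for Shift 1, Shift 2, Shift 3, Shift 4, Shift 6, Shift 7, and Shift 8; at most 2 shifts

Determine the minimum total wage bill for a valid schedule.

Shift 4 can only be covered by Olsen and Delgado, so that assignment is forced.
Shift 5 can only be covered by Olsen, so that assignment is forced.
Picking the cheapest available clerk for each shift independently would cost $228, but that ignores the shift limits.
An optimal schedule: Shift 1→Kahale+Kapoor, Shift 2→Mendoza, Shift 3→Kahale, Shift 4→Olsen+Delgado, Shift 5→Olsen, Shift 6→Kapoor+Olsen, Shift 7→Mendoza+Delgado, Shift 8→Kapoor.
Total: 21 + 22 + 17 + 21 + 24 + 19 + 24 + 22 + 24 + 17 + 19 + 22 = $252.

$252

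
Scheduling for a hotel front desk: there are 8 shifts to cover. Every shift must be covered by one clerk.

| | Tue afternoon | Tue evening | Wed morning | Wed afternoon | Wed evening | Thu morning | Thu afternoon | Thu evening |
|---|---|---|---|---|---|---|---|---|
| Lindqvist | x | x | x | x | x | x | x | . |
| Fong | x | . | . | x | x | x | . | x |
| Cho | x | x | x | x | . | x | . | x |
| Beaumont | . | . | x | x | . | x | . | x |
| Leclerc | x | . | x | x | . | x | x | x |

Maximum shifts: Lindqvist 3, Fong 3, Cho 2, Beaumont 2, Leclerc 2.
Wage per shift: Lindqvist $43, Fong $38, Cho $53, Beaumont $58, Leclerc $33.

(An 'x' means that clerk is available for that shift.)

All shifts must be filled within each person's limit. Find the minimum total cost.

Picking the cheapest available clerk for each shift independently would cost $279, but that ignores the shift limits.
An optimal schedule: Tue afternoon→Leclerc, Tue evening→Lindqvist, Wed morning→Lindqvist, Wed afternoon→Fong, Wed evening→Fong, Thu morning→Lindqvist, Thu afternoon→Leclerc, Thu evening→Fong.
Total: 33 + 43 + 43 + 38 + 38 + 43 + 33 + 38 = $309.

$309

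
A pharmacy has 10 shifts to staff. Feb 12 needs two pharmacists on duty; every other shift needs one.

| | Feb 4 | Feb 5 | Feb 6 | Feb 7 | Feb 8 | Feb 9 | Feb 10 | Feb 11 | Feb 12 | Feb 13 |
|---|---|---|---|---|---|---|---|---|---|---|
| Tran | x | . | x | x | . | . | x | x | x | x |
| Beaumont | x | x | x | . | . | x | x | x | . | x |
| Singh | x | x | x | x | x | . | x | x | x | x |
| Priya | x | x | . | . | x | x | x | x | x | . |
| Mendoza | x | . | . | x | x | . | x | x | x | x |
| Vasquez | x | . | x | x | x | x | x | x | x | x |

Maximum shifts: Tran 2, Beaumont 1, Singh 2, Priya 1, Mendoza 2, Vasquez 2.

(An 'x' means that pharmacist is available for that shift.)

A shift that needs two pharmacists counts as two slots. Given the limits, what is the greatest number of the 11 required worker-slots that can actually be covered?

Total capacity across all pharmacists is 2+1+2+1+2+2 = 10, and 11 slots are needed, so at most 10 can be filled.
An assignment achieving 10: Feb 4→Vasquez, Feb 5→Beaumont, Feb 6→Tran, Feb 7→Tran, Feb 8→Singh, Feb 9→Priya, Feb 10→Vasquez, Feb 12→Singh+Mendoza, Feb 13→Mendoza.
Loads: Tran 2/2, Beaumont 1/1, Singh 2/2, Priya 1/1, Mendoza 2/2, Vasquez 2/2.

10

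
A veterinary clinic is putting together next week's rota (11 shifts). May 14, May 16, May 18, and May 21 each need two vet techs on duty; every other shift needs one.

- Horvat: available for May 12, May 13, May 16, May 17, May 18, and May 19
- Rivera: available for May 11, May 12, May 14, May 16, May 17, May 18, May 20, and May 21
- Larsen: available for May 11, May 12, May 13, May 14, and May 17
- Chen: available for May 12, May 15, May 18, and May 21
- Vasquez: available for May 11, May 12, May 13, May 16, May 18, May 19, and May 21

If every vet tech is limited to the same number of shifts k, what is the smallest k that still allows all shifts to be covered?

With 5 vet techs and 15 worker-slots to fill, someone must work at least ⌈15/5⌉ = 3 shifts, so k ≥ 3.
k = 3 works: May 11→Rivera, May 12→Larsen, May 13→Horvat, May 14→Rivera+Larsen, May 15→Chen, May 16→Horvat+Vasquez, May 17→Larsen, May 18→Chen+Vasquez, May 19→Horvat, May 20→Rivera, May 21→Chen+Vasquez.
Loads: Horvat 3, Rivera 3, Larsen 3, Chen 3, Vasquez 3 — all ≤ 3.

3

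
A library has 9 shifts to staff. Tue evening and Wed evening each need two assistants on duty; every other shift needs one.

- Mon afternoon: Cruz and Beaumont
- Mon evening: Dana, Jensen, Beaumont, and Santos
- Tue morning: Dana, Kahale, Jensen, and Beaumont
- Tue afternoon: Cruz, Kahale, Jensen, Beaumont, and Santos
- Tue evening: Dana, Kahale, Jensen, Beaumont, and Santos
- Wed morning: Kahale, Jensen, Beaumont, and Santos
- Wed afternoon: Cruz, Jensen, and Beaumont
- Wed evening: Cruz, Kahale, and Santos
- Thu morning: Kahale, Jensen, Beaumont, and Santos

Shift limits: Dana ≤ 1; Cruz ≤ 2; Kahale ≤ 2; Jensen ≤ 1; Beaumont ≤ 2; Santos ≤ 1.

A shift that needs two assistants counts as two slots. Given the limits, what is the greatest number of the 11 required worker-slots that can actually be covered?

Total capacity across all assistants is 1+2+2+1+2+1 = 9, and 11 slots are needed, so at most 9 can be filled.
An assignment achieving 9: Mon afternoon→Cruz, Mon evening→Dana, Tue morning→Kahale, Tue afternoon→Beaumont, Wed morning→Jensen, Wed afternoon→Cruz, Wed evening→Kahale+Santos, Thu morning→Beaumont.
Loads: Dana 1/1, Cruz 2/2, Kahale 2/2, Jensen 1/1, Beaumont 2/2, Santos 1/1.

9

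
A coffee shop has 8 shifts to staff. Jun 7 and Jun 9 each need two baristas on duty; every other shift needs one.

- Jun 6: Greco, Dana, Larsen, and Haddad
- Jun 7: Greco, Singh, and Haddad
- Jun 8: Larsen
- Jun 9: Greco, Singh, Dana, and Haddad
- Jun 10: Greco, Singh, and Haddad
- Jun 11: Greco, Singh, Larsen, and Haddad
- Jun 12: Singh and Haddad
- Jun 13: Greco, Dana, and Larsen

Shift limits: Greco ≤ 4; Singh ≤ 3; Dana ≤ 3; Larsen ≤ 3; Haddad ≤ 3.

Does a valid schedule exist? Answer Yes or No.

Jun 8 can only be covered by Larsen, so that assignment is forced.
One valid schedule: Jun 6→Greco, Jun 7→Greco+Singh, Jun 8→Larsen, Jun 9→Dana+Haddad, Jun 10→Greco, Jun 11→Singh, Jun 12→Singh, Jun 13→Greco.
Loads: Greco 4/4, Singh 3/3, Dana 1/3, Larsen 1/3, Haddad 1/3 — all within limits.

Yes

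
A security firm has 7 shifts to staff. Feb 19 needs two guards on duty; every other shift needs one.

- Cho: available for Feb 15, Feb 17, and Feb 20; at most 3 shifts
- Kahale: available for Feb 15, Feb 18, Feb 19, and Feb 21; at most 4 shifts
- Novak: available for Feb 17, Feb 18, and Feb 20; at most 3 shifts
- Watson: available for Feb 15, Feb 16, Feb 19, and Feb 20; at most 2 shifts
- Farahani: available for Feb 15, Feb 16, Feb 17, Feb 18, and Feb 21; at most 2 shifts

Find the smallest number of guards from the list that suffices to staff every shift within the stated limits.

8 slots to fill and no one can take more than 4, so at least ⌈8/4⌉ = 2 guards are needed.
Any 2 guards together have capacity at most 4+3 = 7 < 8 slots, so 2 can never suffice.
Cho, Kahale, and Watson alone can cover everything: Feb 15→Cho, Feb 16→Watson, Feb 17→Cho, Feb 18→Kahale, Feb 19→Kahale+Watson, Feb 20→Cho, Feb 21→Kahale.

3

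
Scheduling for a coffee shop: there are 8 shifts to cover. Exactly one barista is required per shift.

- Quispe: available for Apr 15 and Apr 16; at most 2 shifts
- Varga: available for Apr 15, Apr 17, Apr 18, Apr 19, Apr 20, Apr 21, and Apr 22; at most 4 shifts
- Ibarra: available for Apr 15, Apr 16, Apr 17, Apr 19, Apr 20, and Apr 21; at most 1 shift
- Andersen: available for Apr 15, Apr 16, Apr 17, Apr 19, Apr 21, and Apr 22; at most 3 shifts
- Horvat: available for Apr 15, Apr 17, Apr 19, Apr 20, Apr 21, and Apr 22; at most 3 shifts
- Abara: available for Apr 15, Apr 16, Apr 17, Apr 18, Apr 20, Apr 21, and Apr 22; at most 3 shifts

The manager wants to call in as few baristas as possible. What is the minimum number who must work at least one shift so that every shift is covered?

8 slots to fill and no one can take more than 4, so at least ⌈8/4⌉ = 2 baristas are needed.
Any 2 baristas together have capacity at most 4+3 = 7 < 8 slots, so 2 can never suffice.
Quispe, Varga, and Andersen alone can cover everything: Apr 15→Quispe, Apr 16→Quispe, Apr 17→Varga, Apr 18→Varga, Apr 19→Varga, Apr 20→Varga, Apr 21→Andersen, Apr 22→Andersen.

3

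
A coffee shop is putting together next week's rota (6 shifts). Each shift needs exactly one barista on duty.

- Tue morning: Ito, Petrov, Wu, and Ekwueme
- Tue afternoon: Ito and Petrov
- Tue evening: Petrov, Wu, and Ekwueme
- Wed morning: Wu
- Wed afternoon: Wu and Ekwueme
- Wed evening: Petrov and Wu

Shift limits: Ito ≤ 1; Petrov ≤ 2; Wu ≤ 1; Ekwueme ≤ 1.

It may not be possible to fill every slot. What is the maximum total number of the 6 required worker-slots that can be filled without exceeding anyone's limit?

Total capacity across all baristas is 1+2+1+1 = 5, and 6 slots are needed, so at most 5 can be filled.
An assignment achieving 5: Tue afternoon→Ito, Tue evening→Petrov, Wed morning→Wu, Wed afternoon→Ekwueme, Wed evening→Petrov.
Loads: Ito 1/1, Petrov 2/2, Wu 1/1, Ekwueme 1/1.

5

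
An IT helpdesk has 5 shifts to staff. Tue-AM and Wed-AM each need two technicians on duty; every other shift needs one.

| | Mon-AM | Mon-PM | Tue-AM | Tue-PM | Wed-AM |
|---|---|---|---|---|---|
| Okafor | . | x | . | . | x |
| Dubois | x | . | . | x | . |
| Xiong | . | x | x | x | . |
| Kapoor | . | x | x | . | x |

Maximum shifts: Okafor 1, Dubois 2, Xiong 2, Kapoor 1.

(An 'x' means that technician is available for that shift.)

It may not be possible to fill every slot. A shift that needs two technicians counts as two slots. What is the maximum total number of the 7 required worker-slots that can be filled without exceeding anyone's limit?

6

Total capacity across all technicians is 1+2+2+1 = 6, and 7 slots are needed, so at most 6 can be filled.
An assignment achieving 6: Mon-AM→Dubois, Mon-PM→Xiong, Tue-AM→Xiong+Kapoor, Tue-PM→Dubois, Wed-AM→Okafor.
Loads: Okafor 1/1, Dubois 2/2, Xiong 2/2, Kapoor 1/1.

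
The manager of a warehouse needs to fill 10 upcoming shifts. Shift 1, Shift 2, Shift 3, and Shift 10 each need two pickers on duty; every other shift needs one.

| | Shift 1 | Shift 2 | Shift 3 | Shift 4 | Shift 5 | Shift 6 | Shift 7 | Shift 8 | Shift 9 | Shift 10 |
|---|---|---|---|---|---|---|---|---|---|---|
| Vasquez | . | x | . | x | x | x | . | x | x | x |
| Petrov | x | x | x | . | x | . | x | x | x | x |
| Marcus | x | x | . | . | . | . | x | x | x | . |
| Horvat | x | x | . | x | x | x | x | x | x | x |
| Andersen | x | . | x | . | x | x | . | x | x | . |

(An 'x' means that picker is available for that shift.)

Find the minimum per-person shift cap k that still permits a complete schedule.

3

With 5 pickers and 14 worker-slots to fill, someone must work at least ⌈14/5⌉ = 3 shifts, so k ≥ 3.
k = 3 works: Shift 1→Horvat+Andersen, Shift 2→Marcus+Horvat, Shift 3→Petrov+Andersen, Shift 4→Vasquez, Shift 5→Horvat, Shift 6→Vasquez, Shift 7→Petrov, Shift 8→Marcus, Shift 9→Marcus, Shift 10→Vasquez+Petrov.
Loads: Vasquez 3, Petrov 3, Marcus 3, Horvat 3, Andersen 2 — all ≤ 3.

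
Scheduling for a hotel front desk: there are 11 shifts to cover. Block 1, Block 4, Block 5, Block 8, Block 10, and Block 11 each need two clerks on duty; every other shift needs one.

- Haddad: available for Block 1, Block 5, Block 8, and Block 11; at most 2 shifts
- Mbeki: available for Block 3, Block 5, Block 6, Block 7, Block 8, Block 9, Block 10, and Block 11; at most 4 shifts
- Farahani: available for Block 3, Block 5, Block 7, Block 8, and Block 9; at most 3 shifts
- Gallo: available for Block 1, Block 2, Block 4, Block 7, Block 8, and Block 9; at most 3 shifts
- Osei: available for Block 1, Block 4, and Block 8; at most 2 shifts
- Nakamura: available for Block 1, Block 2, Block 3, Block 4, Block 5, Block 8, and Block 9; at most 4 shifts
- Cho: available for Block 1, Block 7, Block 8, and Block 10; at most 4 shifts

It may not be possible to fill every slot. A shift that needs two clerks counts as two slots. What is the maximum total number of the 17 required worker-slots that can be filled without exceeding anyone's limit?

17

Total capacity across all clerks is 2+4+3+3+2+4+4 = 22, and 17 slots are needed, so at most 17 can be filled.
An assignment achieving 17: Block 1→Gallo+Osei, Block 2→Gallo, Block 3→Mbeki, Block 4→Gallo+Osei, Block 5→Haddad+Farahani, Block 6→Mbeki, Block 7→Farahani, Block 8→Nakamura+Cho, Block 9→Farahani, Block 10→Mbeki+Cho, Block 11→Haddad+Mbeki.
Loads: Haddad 2/2, Mbeki 4/4, Farahani 3/3, Gallo 3/3, Osei 2/2, Nakamura 1/4, Cho 2/4.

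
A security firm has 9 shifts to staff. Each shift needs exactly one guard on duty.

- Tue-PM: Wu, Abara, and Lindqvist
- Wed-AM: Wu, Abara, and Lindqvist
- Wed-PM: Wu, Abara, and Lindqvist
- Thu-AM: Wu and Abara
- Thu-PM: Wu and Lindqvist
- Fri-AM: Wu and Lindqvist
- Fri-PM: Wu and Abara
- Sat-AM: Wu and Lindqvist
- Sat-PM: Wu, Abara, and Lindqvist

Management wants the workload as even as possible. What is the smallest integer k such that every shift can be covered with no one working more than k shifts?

With 3 guards and 9 worker-slots to fill, someone must work at least ⌈9/3⌉ = 3 shifts, so k ≥ 3.
k = 3 works: Tue-PM→Abara, Wed-AM→Abara, Wed-PM→Lindqvist, Thu-AM→Wu, Thu-PM→Wu, Fri-AM→Wu, Fri-PM→Abara, Sat-AM→Lindqvist, Sat-PM→Lindqvist.
Loads: Wu 3, Abara 3, Lindqvist 3 — all ≤ 3.

3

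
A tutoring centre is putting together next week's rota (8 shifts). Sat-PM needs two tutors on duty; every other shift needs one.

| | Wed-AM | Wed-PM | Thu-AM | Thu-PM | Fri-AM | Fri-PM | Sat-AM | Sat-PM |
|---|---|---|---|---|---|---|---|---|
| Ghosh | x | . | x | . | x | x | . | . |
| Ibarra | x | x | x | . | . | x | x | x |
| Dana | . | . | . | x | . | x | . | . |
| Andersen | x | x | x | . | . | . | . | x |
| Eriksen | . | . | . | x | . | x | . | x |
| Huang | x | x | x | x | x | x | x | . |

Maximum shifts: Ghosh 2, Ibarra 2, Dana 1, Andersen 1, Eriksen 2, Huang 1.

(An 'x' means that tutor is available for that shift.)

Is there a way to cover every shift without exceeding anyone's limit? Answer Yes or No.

One valid schedule: Wed-AM→Ghosh, Wed-PM→Ibarra, Thu-AM→Huang, Thu-PM→Dana, Fri-AM→Ghosh, Fri-PM→Eriksen, Sat-AM→Ibarra, Sat-PM→Andersen+Eriksen.
Loads: Ghosh 2/2, Ibarra 2/2, Dana 1/1, Andersen 1/1, Eriksen 2/2, Huang 1/1 — all within limits.

Yes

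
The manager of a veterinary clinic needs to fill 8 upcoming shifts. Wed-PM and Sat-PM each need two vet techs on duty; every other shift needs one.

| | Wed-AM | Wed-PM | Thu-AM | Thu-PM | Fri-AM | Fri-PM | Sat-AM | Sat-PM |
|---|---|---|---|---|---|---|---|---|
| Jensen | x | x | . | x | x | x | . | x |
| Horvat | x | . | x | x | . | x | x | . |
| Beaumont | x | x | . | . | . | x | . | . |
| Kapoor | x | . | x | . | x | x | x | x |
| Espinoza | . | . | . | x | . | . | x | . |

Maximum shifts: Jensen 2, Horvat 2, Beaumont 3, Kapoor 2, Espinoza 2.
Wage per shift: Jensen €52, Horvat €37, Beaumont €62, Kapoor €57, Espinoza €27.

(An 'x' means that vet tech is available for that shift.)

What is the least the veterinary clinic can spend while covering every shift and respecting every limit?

Wed-PM can only be covered by Jensen and Beaumont, so that assignment is forced.
Sat-PM can only be covered by Jensen and Kapoor, so that assignment is forced.
Picking the cheapest available vet tech for each shift independently would cost €440, but that ignores the shift limits.
An optimal schedule: Wed-AM→Horvat, Wed-PM→Jensen+Beaumont, Thu-AM→Horvat, Thu-PM→Espinoza, Fri-AM→Kapoor, Fri-PM→Beaumont, Sat-AM→Espinoza, Sat-PM→Jensen+Kapoor.
Total: 37 + 52 + 62 + 37 + 27 + 57 + 62 + 27 + 52 + 57 = €470.

€470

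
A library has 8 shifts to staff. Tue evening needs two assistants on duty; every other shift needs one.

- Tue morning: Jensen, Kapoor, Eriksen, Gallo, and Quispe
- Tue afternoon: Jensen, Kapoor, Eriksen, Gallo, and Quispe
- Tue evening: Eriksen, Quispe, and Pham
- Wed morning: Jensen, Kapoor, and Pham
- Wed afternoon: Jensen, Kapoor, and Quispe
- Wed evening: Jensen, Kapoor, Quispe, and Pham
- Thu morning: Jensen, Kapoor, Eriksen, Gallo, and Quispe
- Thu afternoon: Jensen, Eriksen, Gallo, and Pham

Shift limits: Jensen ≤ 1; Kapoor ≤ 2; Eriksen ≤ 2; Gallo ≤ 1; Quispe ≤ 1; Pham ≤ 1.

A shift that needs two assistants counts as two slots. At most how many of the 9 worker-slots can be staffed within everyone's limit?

Total capacity across all assistants is 1+2+2+1+1+1 = 8, and 9 slots are needed, so at most 8 can be filled.
An assignment achieving 8: Tue morning→Eriksen, Tue afternoon→Gallo, Tue evening→Eriksen+Quispe, Wed morning→Jensen, Wed afternoon→Kapoor, Wed evening→Kapoor, Thu afternoon→Pham.
Loads: Jensen 1/1, Kapoor 2/2, Eriksen 2/2, Gallo 1/1, Quispe 1/1, Pham 1/1.

8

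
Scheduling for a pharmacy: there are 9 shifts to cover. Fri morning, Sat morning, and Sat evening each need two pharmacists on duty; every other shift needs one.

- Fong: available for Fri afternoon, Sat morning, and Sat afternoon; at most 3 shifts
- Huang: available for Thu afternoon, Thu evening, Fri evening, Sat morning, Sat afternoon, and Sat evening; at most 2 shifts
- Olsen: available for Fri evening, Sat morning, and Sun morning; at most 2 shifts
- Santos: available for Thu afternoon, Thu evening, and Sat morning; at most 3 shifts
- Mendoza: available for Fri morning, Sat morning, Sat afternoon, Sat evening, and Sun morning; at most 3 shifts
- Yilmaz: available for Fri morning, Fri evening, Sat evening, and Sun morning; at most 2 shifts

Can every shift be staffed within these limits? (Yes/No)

Fri morning can only be covered by Mendoza and Yilmaz, so that assignment is forced.
Fri afternoon can only be covered by Fong, so that assignment is forced.
One valid schedule: Thu afternoon→Huang, Thu evening→Huang, Fri morning→Mendoza+Yilmaz, Fri afternoon→Fong, Fri evening→Olsen, Sat morning→Fong+Santos, Sat afternoon→Fong, Sat evening→Mendoza+Yilmaz, Sun morning→Olsen.
Loads: Fong 3/3, Huang 2/2, Olsen 2/2, Santos 1/3, Mendoza 2/3, Yilmaz 2/2 — all within limits.

Yes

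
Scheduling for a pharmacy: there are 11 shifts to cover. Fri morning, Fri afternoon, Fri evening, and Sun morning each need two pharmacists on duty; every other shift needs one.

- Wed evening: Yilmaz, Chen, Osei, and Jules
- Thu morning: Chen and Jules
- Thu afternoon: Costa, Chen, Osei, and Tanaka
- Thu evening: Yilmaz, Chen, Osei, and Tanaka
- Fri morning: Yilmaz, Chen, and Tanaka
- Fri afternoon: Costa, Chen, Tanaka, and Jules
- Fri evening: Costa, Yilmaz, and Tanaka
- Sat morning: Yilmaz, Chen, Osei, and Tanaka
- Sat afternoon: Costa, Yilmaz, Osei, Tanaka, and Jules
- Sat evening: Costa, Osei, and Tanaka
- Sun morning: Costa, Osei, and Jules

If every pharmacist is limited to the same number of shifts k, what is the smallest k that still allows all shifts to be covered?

3

With 6 pharmacists and 15 worker-slots to fill, someone must work at least ⌈15/6⌉ = 3 shifts, so k ≥ 3.
k = 3 works: Wed evening→Yilmaz, Thu morning→Chen, Thu afternoon→Chen, Thu evening→Osei, Fri morning→Yilmaz+Chen, Fri afternoon→Tanaka+Jules, Fri evening→Costa+Yilmaz, Sat morning→Osei, Sat afternoon→Tanaka, Sat evening→Costa, Sun morning→Costa+Osei.
Loads: Costa 3, Yilmaz 3, Chen 3, Osei 3, Tanaka 2, Jules 1 — all ≤ 3.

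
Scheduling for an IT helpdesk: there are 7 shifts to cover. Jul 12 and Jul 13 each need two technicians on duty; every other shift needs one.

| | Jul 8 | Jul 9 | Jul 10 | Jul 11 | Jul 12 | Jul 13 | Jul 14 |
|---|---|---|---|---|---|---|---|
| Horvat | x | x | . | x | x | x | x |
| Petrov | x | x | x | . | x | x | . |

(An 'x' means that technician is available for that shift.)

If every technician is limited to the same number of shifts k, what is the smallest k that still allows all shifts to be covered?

5

With 2 technicians and 9 worker-slots to fill, someone must work at least ⌈9/2⌉ = 5 shifts, so k ≥ 5.
k = 5 works: Jul 8→Horvat, Jul 9→Petrov, Jul 10→Petrov, Jul 11→Horvat, Jul 12→Horvat+Petrov, Jul 13→Horvat+Petrov, Jul 14→Horvat.
Loads: Horvat 5, Petrov 4 — all ≤ 5.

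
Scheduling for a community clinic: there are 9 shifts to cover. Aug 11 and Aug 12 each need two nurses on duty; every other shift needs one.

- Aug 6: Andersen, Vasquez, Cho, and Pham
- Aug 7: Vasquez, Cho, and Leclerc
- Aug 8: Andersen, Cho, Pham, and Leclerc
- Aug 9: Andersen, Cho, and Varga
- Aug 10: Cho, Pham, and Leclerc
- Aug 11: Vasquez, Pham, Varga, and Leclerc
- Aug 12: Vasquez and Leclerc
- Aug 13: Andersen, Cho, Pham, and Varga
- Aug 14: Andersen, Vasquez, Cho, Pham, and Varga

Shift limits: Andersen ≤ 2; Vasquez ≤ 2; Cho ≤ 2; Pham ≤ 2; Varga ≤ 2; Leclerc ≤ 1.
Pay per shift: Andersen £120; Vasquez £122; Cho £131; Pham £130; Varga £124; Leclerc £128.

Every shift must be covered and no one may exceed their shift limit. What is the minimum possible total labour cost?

£1382

Aug 12 can only be covered by Vasquez and Leclerc, so that assignment is forced.
Picking the cheapest available nurse for each shift independently would cost £1346, but that ignores the shift limits.
An optimal schedule: Aug 6→Andersen, Aug 7→Vasquez, Aug 8→Cho, Aug 9→Andersen, Aug 10→Cho, Aug 11→Pham+Varga, Aug 12→Vasquez+Leclerc, Aug 13→Pham, Aug 14→Varga.
Total: 120 + 122 + 131 + 120 + 131 + 130 + 124 + 122 + 128 + 130 + 124 = £1382.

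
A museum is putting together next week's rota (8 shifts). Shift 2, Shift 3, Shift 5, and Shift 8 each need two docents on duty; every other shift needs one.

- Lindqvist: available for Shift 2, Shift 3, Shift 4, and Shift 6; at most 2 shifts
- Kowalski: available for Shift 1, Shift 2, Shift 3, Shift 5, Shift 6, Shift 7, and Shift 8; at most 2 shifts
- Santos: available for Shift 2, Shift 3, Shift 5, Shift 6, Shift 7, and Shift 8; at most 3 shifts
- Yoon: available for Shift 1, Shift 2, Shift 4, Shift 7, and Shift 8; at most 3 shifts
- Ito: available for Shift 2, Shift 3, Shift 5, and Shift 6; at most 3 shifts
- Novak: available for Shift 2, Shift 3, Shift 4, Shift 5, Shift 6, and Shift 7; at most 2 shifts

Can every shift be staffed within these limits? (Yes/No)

Yes

One valid schedule: Shift 1→Kowalski, Shift 2→Yoon+Ito, Shift 3→Ito+Novak, Shift 4→Lindqvist, Shift 5→Santos+Ito, Shift 6→Lindqvist, Shift 7→Santos, Shift 8→Kowalski+Santos.
Loads: Lindqvist 2/2, Kowalski 2/2, Santos 3/3, Yoon 1/3, Ito 3/3, Novak 1/2 — all within limits.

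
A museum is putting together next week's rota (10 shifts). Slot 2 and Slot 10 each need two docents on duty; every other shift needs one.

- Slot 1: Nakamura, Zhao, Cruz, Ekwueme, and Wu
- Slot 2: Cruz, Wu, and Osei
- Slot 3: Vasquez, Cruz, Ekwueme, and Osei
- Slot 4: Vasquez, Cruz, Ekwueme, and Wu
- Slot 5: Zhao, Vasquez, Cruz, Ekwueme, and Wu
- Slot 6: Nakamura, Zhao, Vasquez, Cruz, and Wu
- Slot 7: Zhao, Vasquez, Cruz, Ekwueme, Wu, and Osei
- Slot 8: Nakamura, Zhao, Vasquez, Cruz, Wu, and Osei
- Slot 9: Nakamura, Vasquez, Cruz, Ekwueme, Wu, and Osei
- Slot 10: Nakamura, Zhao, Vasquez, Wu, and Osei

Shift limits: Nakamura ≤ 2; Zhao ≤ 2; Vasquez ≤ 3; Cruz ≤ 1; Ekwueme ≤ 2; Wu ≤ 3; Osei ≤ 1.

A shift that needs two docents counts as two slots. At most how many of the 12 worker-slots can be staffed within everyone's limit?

Total capacity across all docents is 2+2+3+1+2+3+1 = 14, and 12 slots are needed, so at most 12 can be filled.
An assignment achieving 12: Slot 1→Nakamura, Slot 2→Cruz+Wu, Slot 3→Vasquez, Slot 4→Vasquez, Slot 5→Zhao, Slot 6→Nakamura, Slot 7→Ekwueme, Slot 8→Wu, Slot 9→Ekwueme, Slot 10→Zhao+Vasquez.
Loads: Nakamura 2/2, Zhao 2/2, Vasquez 3/3, Cruz 1/1, Ekwueme 2/2, Wu 2/3, Osei 0/1.

12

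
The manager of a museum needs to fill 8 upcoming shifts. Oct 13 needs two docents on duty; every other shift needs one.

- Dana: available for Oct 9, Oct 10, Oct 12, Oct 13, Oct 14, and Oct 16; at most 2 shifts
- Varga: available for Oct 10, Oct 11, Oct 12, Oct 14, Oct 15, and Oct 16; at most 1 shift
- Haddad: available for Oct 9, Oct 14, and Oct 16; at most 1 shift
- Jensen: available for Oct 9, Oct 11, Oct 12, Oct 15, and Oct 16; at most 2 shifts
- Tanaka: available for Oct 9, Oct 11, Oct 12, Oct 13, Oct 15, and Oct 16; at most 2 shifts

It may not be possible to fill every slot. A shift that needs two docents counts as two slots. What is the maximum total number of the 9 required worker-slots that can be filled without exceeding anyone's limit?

Total capacity across all docents is 2+1+1+2+2 = 8, and 9 slots are needed, so at most 8 can be filled.
An assignment achieving 8: Oct 9→Jensen, Oct 10→Dana, Oct 11→Varga, Oct 12→Tanaka, Oct 13→Dana+Tanaka, Oct 14→Haddad, Oct 15→Jensen.
Loads: Dana 2/2, Varga 1/1, Haddad 1/1, Jensen 2/2, Tanaka 2/2.

8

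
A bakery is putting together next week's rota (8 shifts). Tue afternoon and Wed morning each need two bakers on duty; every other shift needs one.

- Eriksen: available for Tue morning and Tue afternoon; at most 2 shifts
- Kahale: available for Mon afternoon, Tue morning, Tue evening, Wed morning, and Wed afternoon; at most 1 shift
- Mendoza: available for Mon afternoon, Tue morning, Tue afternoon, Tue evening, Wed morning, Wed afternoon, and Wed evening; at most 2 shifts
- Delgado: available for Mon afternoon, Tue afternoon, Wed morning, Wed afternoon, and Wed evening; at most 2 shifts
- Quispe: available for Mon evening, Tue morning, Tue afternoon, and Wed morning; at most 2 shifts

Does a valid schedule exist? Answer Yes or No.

No

Total capacity is 2+1+2+2+2 = 9 but 10 worker-slots are needed — infeasible.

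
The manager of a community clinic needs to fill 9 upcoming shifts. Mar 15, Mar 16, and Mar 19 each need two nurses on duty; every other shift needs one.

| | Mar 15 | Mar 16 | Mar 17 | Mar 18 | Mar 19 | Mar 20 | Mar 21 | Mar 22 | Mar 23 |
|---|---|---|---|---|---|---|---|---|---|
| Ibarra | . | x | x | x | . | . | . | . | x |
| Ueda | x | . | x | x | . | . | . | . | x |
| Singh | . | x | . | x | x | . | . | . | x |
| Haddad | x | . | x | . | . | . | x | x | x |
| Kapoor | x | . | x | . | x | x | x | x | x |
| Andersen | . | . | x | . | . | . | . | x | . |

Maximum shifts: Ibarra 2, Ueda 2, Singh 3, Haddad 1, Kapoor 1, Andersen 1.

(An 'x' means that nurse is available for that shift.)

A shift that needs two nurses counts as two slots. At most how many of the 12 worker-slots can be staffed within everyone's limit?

Total capacity across all nurses is 2+2+3+1+1+1 = 10, and 12 slots are needed, so at most 10 can be filled.
An assignment achieving 10: Mar 15→Ueda, Mar 16→Ibarra+Singh, Mar 17→Ueda, Mar 18→Ibarra, Mar 19→Singh, Mar 20→Kapoor, Mar 21→Haddad, Mar 22→Andersen, Mar 23→Singh.
Loads: Ibarra 2/2, Ueda 2/2, Singh 3/3, Haddad 1/1, Kapoor 1/1, Andersen 1/1.

10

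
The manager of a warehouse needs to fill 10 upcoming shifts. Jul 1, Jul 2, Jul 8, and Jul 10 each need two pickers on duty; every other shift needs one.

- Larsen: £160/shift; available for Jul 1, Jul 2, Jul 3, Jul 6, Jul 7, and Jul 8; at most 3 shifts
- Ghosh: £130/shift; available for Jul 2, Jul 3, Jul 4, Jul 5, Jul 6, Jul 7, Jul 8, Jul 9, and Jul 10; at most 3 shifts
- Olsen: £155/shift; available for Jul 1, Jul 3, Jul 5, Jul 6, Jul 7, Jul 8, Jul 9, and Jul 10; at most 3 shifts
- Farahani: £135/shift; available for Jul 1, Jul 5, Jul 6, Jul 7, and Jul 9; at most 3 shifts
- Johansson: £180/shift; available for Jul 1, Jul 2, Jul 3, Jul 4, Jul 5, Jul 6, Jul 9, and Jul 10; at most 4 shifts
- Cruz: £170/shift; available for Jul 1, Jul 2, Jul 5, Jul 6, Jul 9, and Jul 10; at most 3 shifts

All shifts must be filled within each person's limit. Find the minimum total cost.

£2080

Picking the cheapest available picker for each shift independently would cost £1930, but that ignores the shift limits.
An optimal schedule: Jul 1→Olsen+Larsen, Jul 2→Larsen+Cruz, Jul 3→Ghosh, Jul 4→Ghosh, Jul 5→Farahani, Jul 6→Larsen, Jul 7→Farahani, Jul 8→Ghosh+Olsen, Jul 9→Farahani, Jul 10→Olsen+Cruz.
Total: 155 + 160 + 160 + 170 + 130 + 130 + 135 + 160 + 135 + 130 + 155 + 135 + 155 + 170 = £2080.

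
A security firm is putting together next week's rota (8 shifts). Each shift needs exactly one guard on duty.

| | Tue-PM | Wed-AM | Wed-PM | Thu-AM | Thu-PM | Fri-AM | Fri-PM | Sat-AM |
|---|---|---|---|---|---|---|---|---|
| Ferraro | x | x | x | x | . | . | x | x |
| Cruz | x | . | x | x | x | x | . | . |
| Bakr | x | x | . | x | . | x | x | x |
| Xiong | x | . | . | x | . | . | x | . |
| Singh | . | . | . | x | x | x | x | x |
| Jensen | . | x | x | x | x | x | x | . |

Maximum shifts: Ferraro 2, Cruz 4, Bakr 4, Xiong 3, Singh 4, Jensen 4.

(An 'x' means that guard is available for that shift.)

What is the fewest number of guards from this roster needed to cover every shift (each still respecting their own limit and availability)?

8 slots to fill and no one can take more than 4, so at least ⌈8/4⌉ = 2 guards are needed.
Cruz and Bakr alone can cover everything: Tue-PM→Cruz, Wed-AM→Bakr, Wed-PM→Cruz, Thu-AM→Cruz, Thu-PM→Cruz, Fri-AM→Bakr, Fri-PM→Bakr, Sat-AM→Bakr.

2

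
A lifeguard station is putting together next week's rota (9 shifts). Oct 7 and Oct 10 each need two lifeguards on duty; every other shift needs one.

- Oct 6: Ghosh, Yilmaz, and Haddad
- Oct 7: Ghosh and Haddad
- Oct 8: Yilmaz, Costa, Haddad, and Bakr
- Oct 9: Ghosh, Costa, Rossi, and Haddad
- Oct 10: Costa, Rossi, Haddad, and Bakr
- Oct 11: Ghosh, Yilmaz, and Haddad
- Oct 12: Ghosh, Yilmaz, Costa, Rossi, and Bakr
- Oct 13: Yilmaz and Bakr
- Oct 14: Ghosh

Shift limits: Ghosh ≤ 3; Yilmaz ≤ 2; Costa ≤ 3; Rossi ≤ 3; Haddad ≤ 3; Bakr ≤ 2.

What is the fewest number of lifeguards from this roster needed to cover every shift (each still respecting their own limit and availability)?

11 slots to fill and no one can take more than 3, so at least ⌈11/3⌉ = 4 lifeguards are needed.
Ghosh, Yilmaz, Costa, and Haddad alone can cover everything: Oct 6→Ghosh, Oct 7→Ghosh+Haddad, Oct 8→Yilmaz, Oct 9→Costa, Oct 10→Costa+Haddad, Oct 11→Haddad, Oct 12→Costa, Oct 13→Yilmaz, Oct 14→Ghosh.

4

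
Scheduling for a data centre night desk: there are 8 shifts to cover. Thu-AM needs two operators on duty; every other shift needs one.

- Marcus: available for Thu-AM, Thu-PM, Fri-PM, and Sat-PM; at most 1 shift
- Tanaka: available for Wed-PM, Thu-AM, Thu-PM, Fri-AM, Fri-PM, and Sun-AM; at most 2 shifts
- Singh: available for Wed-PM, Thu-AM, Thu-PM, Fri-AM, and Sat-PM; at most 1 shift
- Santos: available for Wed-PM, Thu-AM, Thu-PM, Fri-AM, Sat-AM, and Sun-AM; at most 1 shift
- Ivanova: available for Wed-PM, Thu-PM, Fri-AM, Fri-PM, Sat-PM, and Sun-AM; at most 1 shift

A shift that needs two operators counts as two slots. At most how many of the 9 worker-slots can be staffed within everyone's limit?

6

Total capacity across all operators is 1+2+1+1+1 = 6, and 9 slots are needed, so at most 6 can be filled.
An assignment achieving 6: Wed-PM→Tanaka, Fri-AM→Ivanova, Fri-PM→Marcus, Sat-AM→Santos, Sat-PM→Singh, Sun-AM→Tanaka.
Loads: Marcus 1/1, Tanaka 2/2, Singh 1/1, Santos 1/1, Ivanova 1/1.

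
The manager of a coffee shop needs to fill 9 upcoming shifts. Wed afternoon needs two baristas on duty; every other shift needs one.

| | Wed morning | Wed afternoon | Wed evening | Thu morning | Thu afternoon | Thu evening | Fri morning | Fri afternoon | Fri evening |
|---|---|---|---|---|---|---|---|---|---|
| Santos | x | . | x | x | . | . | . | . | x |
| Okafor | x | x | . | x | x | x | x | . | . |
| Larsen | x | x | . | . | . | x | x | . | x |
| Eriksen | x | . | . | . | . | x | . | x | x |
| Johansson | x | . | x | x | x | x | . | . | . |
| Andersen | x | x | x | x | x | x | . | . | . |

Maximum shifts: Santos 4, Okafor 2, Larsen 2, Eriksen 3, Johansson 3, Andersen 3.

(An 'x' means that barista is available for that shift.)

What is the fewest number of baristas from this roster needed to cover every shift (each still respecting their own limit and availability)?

10 slots to fill and no one can take more than 4, so at least ⌈10/4⌉ = 3 baristas are needed.
No set of 3 baristas can cover every shift (each such set leaves at least one shift with no one available or exceeds a cap).
Santos, Okafor, Larsen, and Eriksen alone can cover everything: Wed morning→Santos, Wed afternoon→Okafor+Larsen, Wed evening→Santos, Thu morning→Santos, Thu afternoon→Okafor, Thu evening→Eriksen, Fri morning→Larsen, Fri afternoon→Eriksen, Fri evening→Santos.

4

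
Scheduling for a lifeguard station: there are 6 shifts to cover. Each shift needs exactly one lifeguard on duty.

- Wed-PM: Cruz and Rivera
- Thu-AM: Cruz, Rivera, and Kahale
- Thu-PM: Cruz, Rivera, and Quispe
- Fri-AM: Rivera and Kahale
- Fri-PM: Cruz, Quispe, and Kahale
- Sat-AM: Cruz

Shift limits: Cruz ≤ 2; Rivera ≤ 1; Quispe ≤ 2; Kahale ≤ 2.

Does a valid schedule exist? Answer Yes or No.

Sat-AM can only be covered by Cruz, so that assignment is forced.
One valid schedule: Wed-PM→Cruz, Thu-AM→Kahale, Thu-PM→Quispe, Fri-AM→Rivera, Fri-PM→Quispe, Sat-AM→Cruz.
Loads: Cruz 2/2, Rivera 1/1, Quispe 2/2, Kahale 1/2 — all within limits.

Yes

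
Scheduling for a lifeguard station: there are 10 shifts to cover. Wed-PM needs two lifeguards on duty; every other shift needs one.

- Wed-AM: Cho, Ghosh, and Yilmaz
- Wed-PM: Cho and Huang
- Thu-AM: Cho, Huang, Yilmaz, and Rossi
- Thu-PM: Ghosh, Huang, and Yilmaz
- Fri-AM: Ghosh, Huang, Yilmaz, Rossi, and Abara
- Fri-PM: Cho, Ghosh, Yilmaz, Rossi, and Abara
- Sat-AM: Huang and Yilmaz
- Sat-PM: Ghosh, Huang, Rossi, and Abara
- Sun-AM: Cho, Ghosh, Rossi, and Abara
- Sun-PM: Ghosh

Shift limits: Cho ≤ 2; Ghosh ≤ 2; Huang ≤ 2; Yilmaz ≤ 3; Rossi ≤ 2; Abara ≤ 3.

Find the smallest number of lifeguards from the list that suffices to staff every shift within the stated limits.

11 slots to fill and no one can take more than 3, so at least ⌈11/3⌉ = 4 lifeguards are needed.
Any 4 lifeguards together have capacity at most 3+3+2+2 = 10 < 11 slots, so 4 can never suffice.
Cho, Ghosh, Huang, Yilmaz, and Rossi alone can cover everything: Wed-AM→Cho, Wed-PM→Cho+Huang, Thu-AM→Yilmaz, Thu-PM→Ghosh, Fri-AM→Yilmaz, Fri-PM→Yilmaz, Sat-AM→Huang, Sat-PM→Rossi, Sun-AM→Rossi, Sun-PM→Ghosh.

5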